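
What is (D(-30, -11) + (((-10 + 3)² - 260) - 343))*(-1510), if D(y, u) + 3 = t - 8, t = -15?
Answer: 875800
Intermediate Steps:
D(y, u) = -26 (D(y, u) = -3 + (-15 - 8) = -3 - 23 = -26)
(D(-30, -11) + (((-10 + 3)² - 260) - 343))*(-1510) = (-26 + (((-10 + 3)² - 260) - 343))*(-1510) = (-26 + (((-7)² - 260) - 343))*(-1510) = (-26 + ((49 - 260) - 343))*(-1510) = (-26 + (-211 - 343))*(-1510) = (-26 - 554)*(-1510) = -580*(-1510) = 875800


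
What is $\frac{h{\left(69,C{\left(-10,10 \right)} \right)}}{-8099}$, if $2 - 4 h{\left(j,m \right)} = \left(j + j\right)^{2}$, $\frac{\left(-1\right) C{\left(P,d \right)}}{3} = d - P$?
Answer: $\frac{9521}{16198} \approx 0.58779$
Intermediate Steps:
$C{\left(P,d \right)} = - 3 d + 3 P$ ($C{\left(P,d \right)} = - 3 \left(d - P\right) = - 3 d + 3 P$)
$h{\left(j,m \right)} = \frac{1}{2} - j^{2}$ ($h{\left(j,m \right)} = \frac{1}{2} - \frac{\left(j + j\right)^{2}}{4} = \frac{1}{2} - \frac{\left(2 j\right)^{2}}{4} = \frac{1}{2} - \frac{4 j^{2}}{4} = \frac{1}{2} - j^{2}$)
$\frac{h{\left(69,C{\left(-10,10 \right)} \right)}}{-8099} = \frac{\frac{1}{2} - 69^{2}}{-8099} = \left(\frac{1}{2} - 4761\right) \left(- \frac{1}{8099}\right) = \left(- \frac{9521}{2}\right) \left(- \frac{1}{8099}\right) = \frac{9521}{16198}$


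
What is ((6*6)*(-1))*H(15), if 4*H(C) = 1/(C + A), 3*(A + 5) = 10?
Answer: -27/40 ≈ -0.67500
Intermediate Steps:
A = -5/3 (A = -5 + (1/3)*10 = -5 + 10/3 = -5/3 ≈ -1.6667)
H(C) = 1/(4*(-5/3 + C)) (H(C) = 1/(4*(C - 5/3)) = 1/(4*(-5/3 + C)))
((6*6)*(-1))*H(15) = ((6*6)*(-1))*(3/(4*(-5 + 3*15))) = (36*(-1))*(3/(4*(-5 + 45))) = -27/40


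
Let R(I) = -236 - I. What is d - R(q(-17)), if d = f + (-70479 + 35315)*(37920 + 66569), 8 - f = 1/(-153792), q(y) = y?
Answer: -565070405024447/153792 ≈ -3.6743e+9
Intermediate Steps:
f = 1230337/153792 (f = 8 - 1/(-153792) = 8 - 1*(-1/153792) = 8 + 1/153792 = 1230337/153792 ≈ 8.0000)
d = -565070438704895/153792 (d = 1230337/153792 + (-70479 + 35315)*(37920 + 66569) = 1230337/153792 - 35164*104489 = 1230337/153792 - 3674251196 = -565070438704895/153792 ≈ -3.6743e+9)
d - R(q(-17)) = -565070438704895/153792 - (-236 - 1*(-17)) = -565070438704895/153792 - (-236 + 17) = -565070438704895/153792 - 1*(-219) = -565070438704895/153792 + 219 = -565070405024447/153792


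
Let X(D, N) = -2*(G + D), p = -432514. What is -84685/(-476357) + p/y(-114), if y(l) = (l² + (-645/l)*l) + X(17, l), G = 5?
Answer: -204988853203/5862525599 ≈ -34.966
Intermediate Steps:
X(D, N) = -10 - 2*D (X(D, N) = -2*(5 + D) = -10 - 2*D)
y(l) = -689 + l² (y(l) = (l² + (-645/l)*l) + (-10 - 2*17) = (l² - 645) + (-10 - 34) = (-645 + l²) - 44 = -689 + l²)
-84685/(-476357) + p/y(-114) = -84685/(-476357) - 432514/(-689 + (-114)²) = -84685*(-1/476357) - 432514/(-689 + 12996) = 84685/476357 - 432514/12307 = -204988853203/5862525599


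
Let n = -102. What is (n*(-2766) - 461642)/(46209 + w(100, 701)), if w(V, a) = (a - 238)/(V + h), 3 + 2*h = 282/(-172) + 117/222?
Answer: -55945548070/14402831579 ≈ -3.8843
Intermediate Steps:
h = -6543/3182 (h = -3/2 + (282/(-172) + 117/222)/2 = -3/2 + (282*(-1/172) + 117*(1/222))/2 = -3/2 + (-141/86 + 39/74)/2 = -3/2 + (½)*(-1770/1591) = -3/2 - 885/1591 = -6543/3182 ≈ -2.0563)
w(V, a) = (-238 + a)/(-6543/3182 + V) (w(V, a) = (a - 238)/(V - 6543/3182) = (-238 + a)/(-6543/3182 + V))
(n*(-2766) - 461642)/(46209 + w(100, 701)) = (-102*(-2766) - 461642)/(46209 + 3182*(-238 + 701)/(-6543 + 3182*100)) = (282132 - 461642)/(46209 + 3182*463/(-6543 + 318200)) = -179510/(46209 + 3182*463/311657) = -179510/(46209 + 3182*(1/311657)*463) = -179510/(46209 + 1473266/311657) = -179510/14402831579/311657 = -179510*311657/14402831579 = -55945548070/14402831579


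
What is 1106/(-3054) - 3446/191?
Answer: -5367665/291657 ≈ -18.404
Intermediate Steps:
1106/(-3054) - 3446/191 = 1106*(-1/3054) - 3446*1/191 = -553/1527 - 3446/191 = -5367665/291657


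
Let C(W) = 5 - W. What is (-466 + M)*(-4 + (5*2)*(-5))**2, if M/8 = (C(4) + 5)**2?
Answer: -519048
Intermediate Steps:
M = 288 (M = 8*((5 - 1*4) + 5)**2 = 8*((5 - 4) + 5)**2 = 8*(1 + 5)**2 = 8*6**2 = 8*36 = 288)
(-466 + M)*(-4 + (5*2)*(-5))**2 = (-466 + 288)*(-4 + (5*2)*(-5))**2 = -178*(-4 + 10*(-5))**2 = -178*(-4 - 50)**2 = -178*(-54)**2 = -178*2916 = -519048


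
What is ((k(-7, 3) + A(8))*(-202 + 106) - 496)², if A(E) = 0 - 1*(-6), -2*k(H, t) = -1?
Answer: 1254400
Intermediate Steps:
k(H, t) = ½ (k(H, t) = -½*(-1) = ½)
A(E) = 6 (A(E) = 0 + 6 = 6)
((k(-7, 3) + A(8))*(-202 + 106) - 496)² = ((½ + 6)*(-202 + 106) - 496)² = ((13/2)*(-96) - 496)² = (-624 - 496)² = (-1120)² = 1254400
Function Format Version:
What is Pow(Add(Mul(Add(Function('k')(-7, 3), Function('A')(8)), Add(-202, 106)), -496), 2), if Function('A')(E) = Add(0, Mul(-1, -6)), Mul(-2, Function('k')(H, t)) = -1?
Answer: 1254400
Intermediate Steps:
Function('k')(H, t) = Rational(1, 2) (Function('k')(H, t) = Mul(Rational(-1, 2), -1) = Rational(1, 2))
Function('A')(E) = 6 (Function('A')(E) = Add(0, 6) = 6)
Pow(Add(Mul(Add(Function('k')(-7, 3), Function('A')(8)), Add(-202, 106)), -496), 2) = Pow(Add(Mul(Add(Rational(1, 2), 6), Add(-202, 106)), -496), 2) = Pow(Add(Mul(Rational(13, 2), -96), -496), 2) = Pow(Add(-624, -496), 2) = Pow(-1120, 2) = 1254400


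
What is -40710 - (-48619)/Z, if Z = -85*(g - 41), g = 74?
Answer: -114240169/2805 ≈ -40727.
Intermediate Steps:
Z = -2805 (Z = -85*(74 - 41) = -85*33 = -2805)
-40710 - (-48619)/Z = -40710 - (-48619)/(-2805) = -40710 - (-48619)*(-1)/2805 = -40710 - 1*48619/2805 = -40710 - 48619/2805 = -114240169/2805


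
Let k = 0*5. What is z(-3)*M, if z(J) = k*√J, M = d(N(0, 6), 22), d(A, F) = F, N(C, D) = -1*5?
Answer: 0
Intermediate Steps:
k = 0
N(C, D) = -5
M = 22
z(J) = 0 (z(J) = 0*√J = 0)
z(-3)*M = 0*22 = 0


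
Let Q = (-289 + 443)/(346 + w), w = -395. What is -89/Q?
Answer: 623/22 ≈ 28.318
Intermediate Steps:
Q = -22/7 (Q = (-289 + 443)/(346 - 395) = 154/(-49) = 154*(-1/49) = -22/7 ≈ -3.1429)
-89/Q = -89/(-22/7) = -89*(-7/22) = 623/22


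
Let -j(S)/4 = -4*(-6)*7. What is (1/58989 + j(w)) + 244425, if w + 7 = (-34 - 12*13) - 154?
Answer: 14378745718/58989 ≈ 2.4375e+5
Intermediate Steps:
w = -351 (w = -7 + ((-34 - 12*13) - 154) = -7 + ((-34 - 156) - 154) = -7 + (-190 - 154) = -7 - 344 = -351)
j(S) = -672 (j(S) = -4*(-4*(-6))*7 = -96*7 = -4*168 = -672)
(1/58989 + j(w)) + 244425 = (1/58989 - 672) + 244425 = -39640607/58989 + 244425 = 14378745718/58989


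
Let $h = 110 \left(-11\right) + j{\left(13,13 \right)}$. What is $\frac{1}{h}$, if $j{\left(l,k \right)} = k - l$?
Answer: $- \frac{1}{1210} \approx -0.00082645$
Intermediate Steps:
$h = -1210$ ($h = 110 \left(-11\right) + \left(13 - 13\right) = -1210 + \left(13 - 13\right) = -1210 + 0 = -1210$)
$\frac{1}{h} = \frac{1}{-1210} = - \frac{1}{1210}$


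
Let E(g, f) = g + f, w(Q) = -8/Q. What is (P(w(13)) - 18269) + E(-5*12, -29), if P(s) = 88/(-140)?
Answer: -642552/35 ≈ -18359.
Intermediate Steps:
P(s) = -22/35 (P(s) = 88*(-1/140) = -22/35)
E(g, f) = f + g
(P(w(13)) - 18269) + E(-5*12, -29) = (-22/35 - 18269) + (-29 - 5*12) = -639437/35 + (-29 - 60) = -639437/35 - 89 = -642552/35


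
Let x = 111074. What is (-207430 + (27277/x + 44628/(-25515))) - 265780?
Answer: -447035511073639/944684370 ≈ -4.7321e+5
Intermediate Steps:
(-207430 + (27277/x + 44628/(-25515))) - 265780 = (-207430 + (27277/111074 + 44628/(-25515))) - 265780 = (-207430 + (27277*(1/111074) + 44628*(-1/25515))) - 265780 = (-207430 + (27277/111074 - 14876/8505)) - 265780 = (-207430 - 1420345939/944684370) - 265780 = -195957299215039/944684370 - 265780 = -447035511073639/944684370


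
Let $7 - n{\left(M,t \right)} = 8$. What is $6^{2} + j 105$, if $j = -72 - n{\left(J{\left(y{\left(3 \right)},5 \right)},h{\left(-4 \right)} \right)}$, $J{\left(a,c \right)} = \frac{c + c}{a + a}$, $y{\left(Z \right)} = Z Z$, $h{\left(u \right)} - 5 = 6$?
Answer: $-7419$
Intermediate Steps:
$h{\left(u \right)} = 11$ ($h{\left(u \right)} = 5 + 6 = 11$)
$y{\left(Z \right)} = Z^{2}$
$J{\left(a,c \right)} = \frac{c}{a}$ ($J{\left(a,c \right)} = \frac{2 c}{2 a} = 2 c \frac{1}{2 a} = \frac{c}{a}$)
$n{\left(M,t \right)} = -1$ ($n{\left(M,t \right)} = 7 - 8 = -1$)
$j = -71$ ($j = -72 - -1 = -72 + 1 = -71$)
$6^{2} + j 105 = 6^{2} - 7455 = 36 - 7455 = -7419$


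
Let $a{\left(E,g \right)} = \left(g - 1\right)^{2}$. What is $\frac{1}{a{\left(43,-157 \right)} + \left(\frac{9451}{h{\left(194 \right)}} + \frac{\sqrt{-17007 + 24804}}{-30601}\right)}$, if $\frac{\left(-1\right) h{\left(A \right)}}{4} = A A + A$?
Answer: $\frac{3167307912594458856120}{79068476909315222704449889} + \frac{4146117249600 \sqrt{7797}}{79068476909315222704449889} \approx 4.0058 \cdot 10^{-5}$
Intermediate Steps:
$a{\left(E,g \right)} = \left(-1 + g\right)^{2}$
$h{\left(A \right)} = - 4 A - 4 A^{2}$ ($h{\left(A \right)} = - 4 \left(A A + A\right) = - 4 \left(A^{2} + A\right) = - 4 \left(A + A^{2}\right) = - 4 A - 4 A^{2}$)
$\frac{1}{a{\left(43,-157 \right)} + \left(\frac{9451}{h{\left(194 \right)}} + \frac{\sqrt{-17007 + 24804}}{-30601}\right)} = \frac{1}{\left(-1 - 157\right)^{2} + \left(\frac{9451}{\left(-4\right) 194 \left(1 + 194\right)} + \frac{\sqrt{-17007 + 24804}}{-30601}\right)} = \frac{1}{\left(-158\right)^{2} + \left(\frac{9451}{\left(-4\right) 194 \cdot 195} + \sqrt{7797} \left(- \frac{1}{30601}\right)\right)} = \frac{1}{24964 - \left(\frac{727}{11640} + \frac{\sqrt{7797}}{30601}\right)} = \frac{1}{\frac{290580233}{11640} - \frac{\sqrt{7797}}{30601}}$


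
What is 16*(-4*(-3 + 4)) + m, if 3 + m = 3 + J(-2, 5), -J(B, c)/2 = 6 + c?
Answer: -86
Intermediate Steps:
J(B, c) = -12 - 2*c (J(B, c) = -2*(6 + c) = -12 - 2*c)
m = -22 (m = -3 + (3 + (-12 - 2*5)) = -3 + (3 + (-12 - 10)) = -3 + (3 - 22) = -3 - 19 = -22)
16*(-4*(-3 + 4)) + m = 16*(-4*(-3 + 4)) - 22 = 16*(-4*1) - 22 = 16*(-4) - 22 = -64 - 22 = -86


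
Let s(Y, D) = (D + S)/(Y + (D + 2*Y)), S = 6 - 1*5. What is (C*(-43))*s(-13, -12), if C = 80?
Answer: -37840/51 ≈ -741.96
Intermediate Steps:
S = 1 (S = 6 - 5 = 1)
s(Y, D) = (1 + D)/(D + 3*Y) (s(Y, D) = (D + 1)/(Y + (D + 2*Y)) = (1 + D)/(D + 3*Y))
(C*(-43))*s(-13, -12) = (80*(-43))*((1 - 12)/(-12 + 3*(-13))) = -3440*(-11)/(-12 - 39) = -3440*(-11)/(-51) = -(-3440)*(-11)/51 = -3440*11/51 = -37840/51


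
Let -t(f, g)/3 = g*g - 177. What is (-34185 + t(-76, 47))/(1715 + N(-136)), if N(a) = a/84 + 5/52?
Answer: -43986852/1871117 ≈ -23.508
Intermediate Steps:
N(a) = 5/52 + a/84 (N(a) = a*(1/84) + 5*(1/52) = a/84 + 5/52 = 5/52 + a/84)
t(f, g) = 531 - 3*g² (t(f, g) = -3*(g*g - 177) = -3*(g² - 177) = -3*(-177 + g²) = 531 - 3*g²)
(-34185 + t(-76, 47))/(1715 + N(-136)) = (-34185 + (531 - 3*47²))/(1715 + (5/52 + (1/84)*(-136))) = (-34185 + (531 - 3*2209))/(1715 + (5/52 - 34/21)) = (-34185 + (531 - 6627))/(1715 - 1663/1092) = (-34185 - 6096)/(1871117/1092) = -40281*1092/1871117 = -43986852/1871117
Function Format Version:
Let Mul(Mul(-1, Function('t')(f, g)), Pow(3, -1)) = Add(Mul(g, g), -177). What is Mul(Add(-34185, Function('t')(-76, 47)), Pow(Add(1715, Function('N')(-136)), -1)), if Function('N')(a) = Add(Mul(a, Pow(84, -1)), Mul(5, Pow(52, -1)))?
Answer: Rational(-43986852, 1871117) ≈ -23.508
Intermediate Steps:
Function('N')(a) = Add(Rational(5, 52), Mul(Rational(1, 84), a)) (Function('N')(a) = Add(Mul(a, Rational(1, 84)), Mul(5, Rational(1, 52))) = Add(Mul(Rational(1, 84), a), Rational(5, 52)) = Add(Rational(5, 52), Mul(Rational(1, 84), a)))
Function('t')(f, g) = Add(531, Mul(-3, Pow(g, 2))) (Function('t')(f, g) = Mul(-3, Add(Mul(g, g), -177)) = Mul(-3, Add(Pow(g, 2), -177)) = Mul(-3, Add(-177, Pow(g, 2))) = Add(531, Mul(-3, Pow(g, 2))))
Mul(Add(-34185, Function('t')(-76, 47)), Pow(Add(1715, Function('N')(-136)), -1)) = Mul(Add(-34185, Add(531, Mul(-3, Pow(47, 2)))), Pow(Add(1715, Add(Rational(5, 52), Mul(Rational(1, 84), -136))), -1)) = Mul(Add(-34185, Add(531, Mul(-3, 2209))), Pow(Add(1715, Add(Rational(5, 52), Rational(-34, 21))), -1)) = Mul(Add(-34185, Add(531, -6627)), Pow(Add(1715, Rational(-1663, 1092)), -1)) = Mul(Add(-34185, -6096), Pow(Rational(1871117, 1092), -1)) = Mul(-40281, Rational(1092, 1871117)) = Rational(-43986852, 1871117)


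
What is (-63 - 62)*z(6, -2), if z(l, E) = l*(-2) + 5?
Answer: 875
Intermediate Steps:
z(l, E) = 5 - 2*l (z(l, E) = -2*l + 5 = 5 - 2*l)
(-63 - 62)*z(6, -2) = (-63 - 62)*(5 - 2*6) = -125*(5 - 12) = -125*(-7) = 875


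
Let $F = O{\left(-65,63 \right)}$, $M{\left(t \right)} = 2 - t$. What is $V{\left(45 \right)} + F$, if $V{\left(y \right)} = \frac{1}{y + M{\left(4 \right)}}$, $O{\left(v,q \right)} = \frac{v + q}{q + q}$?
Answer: $\frac{20}{2709} \approx 0.0073828$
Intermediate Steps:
$O{\left(v,q \right)} = \frac{q + v}{2 q}$
$F = - \frac{1}{63}$ ($F = \frac{63 - 65}{2 \cdot 63} = \frac{1}{2} \cdot \frac{1}{63} \left(-2\right) = - \frac{1}{63} \approx -0.015873$)
$V{\left(y \right)} = \frac{1}{-2 + y}$ ($V{\left(y \right)} = \frac{1}{y + \left(2 - 4\right)} = \frac{1}{y - 2} = \frac{1}{-2 + y}$)
$V{\left(45 \right)} + F = \frac{1}{-2 + 45} - \frac{1}{63} = \frac{1}{43} - \frac{1}{63} = \frac{20}{2709}$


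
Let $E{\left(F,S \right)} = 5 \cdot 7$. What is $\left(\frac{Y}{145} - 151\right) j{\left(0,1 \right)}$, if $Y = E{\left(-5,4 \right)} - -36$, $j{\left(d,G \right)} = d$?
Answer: $0$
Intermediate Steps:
$E{\left(F,S \right)} = 35$
$Y = 71$ ($Y = 35 - -36 = 35 + 36 = 71$)
$\left(\frac{Y}{145} - 151\right) j{\left(0,1 \right)} = \left(\frac{71}{145} - 151\right) 0 = \left(- \frac{21824}{145}\right) 0 = 0$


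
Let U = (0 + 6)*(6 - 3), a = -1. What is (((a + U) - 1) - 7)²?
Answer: 81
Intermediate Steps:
U = 18 (U = 6*3 = 18)
(((a + U) - 1) - 7)² = (((-1 + 18) - 1) - 7)² = ((17 - 1) - 7)² = (16 - 7)² = 9² = 81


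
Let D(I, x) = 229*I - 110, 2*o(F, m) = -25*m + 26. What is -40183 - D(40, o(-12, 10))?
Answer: -49233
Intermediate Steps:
o(F, m) = 13 - 25*m/2 (o(F, m) = (-25*m + 26)/2 = (26 - 25*m)/2 = 13 - 25*m/2)
D(I, x) = -110 + 229*I
-40183 - D(40, o(-12, 10)) = -40183 - (-110 + 229*40) = -40183 - (-110 + 9160) = -40183 - 1*9050 = -40183 - 9050 = -49233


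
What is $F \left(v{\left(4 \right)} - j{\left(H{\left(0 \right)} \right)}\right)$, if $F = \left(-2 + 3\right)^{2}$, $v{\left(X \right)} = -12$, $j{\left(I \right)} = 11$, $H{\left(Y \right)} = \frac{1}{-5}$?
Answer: $-23$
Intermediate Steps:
$H{\left(Y \right)} = - \frac{1}{5}$
$F = 1$ ($F = 1^{2} = 1$)
$F \left(v{\left(4 \right)} - j{\left(H{\left(0 \right)} \right)}\right) = 1 \left(-12 - 11\right) = 1 \left(-23\right) = -23$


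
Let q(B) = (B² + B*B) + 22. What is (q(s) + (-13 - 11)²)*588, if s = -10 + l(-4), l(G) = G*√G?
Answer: 393960 + 188160*I ≈ 3.9396e+5 + 1.8816e+5*I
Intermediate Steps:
l(G) = G^(3/2)
s = -10 - 8*I (s = -10 + (-4)^(3/2) = -10 - 8*I ≈ -10.0 - 8.0*I)
q(B) = 22 + 2*B² (q(B) = (B² + B²) + 22 = 2*B² + 22 = 22 + 2*B²)
(q(s) + (-13 - 11)²)*588 = ((22 + 2*(-10 - 8*I)²) + (-13 - 11)²)*588 = ((22 + 2*(-10 - 8*I)²) + (-24)²)*588 = ((22 + 2*(-10 - 8*I)²) + 576)*588 = (598 + 2*(-10 - 8*I)²)*588 = 351624 + 1176*(-10 - 8*I)²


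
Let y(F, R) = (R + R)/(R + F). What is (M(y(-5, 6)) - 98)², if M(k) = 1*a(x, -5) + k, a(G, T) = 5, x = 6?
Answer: 6561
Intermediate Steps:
y(F, R) = 2*R/(F + R) (y(F, R) = (2*R)/(F + R) = 2*R/(F + R))
M(k) = 5 + k (M(k) = 1*5 + k = 5 + k)
(M(y(-5, 6)) - 98)² = ((5 + 2*6/(-5 + 6)) - 98)² = ((5 + 2*6/1) - 98)² = ((5 + 2*6*1) - 98)² = ((5 + 12) - 98)² = (17 - 98)² = (-81)² = 6561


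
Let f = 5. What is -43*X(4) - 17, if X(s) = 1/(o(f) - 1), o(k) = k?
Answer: -111/4 ≈ -27.750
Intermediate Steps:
X(s) = ¼ (X(s) = 1/(5 - 1) = 1/4 = ¼)
-43*X(4) - 17 = -43*¼ - 17 = -43/4 - 17 = -111/4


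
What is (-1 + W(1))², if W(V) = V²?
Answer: 0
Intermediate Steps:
(-1 + W(1))² = (-1 + 1²)² = (-1 + 1)² = 0² = 0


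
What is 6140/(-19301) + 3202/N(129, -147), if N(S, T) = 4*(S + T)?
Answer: -31121941/694836 ≈ -44.790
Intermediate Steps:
N(S, T) = 4*S + 4*T
6140/(-19301) + 3202/N(129, -147) = 6140/(-19301) + 3202/(4*129 + 4*(-147)) = 6140*(-1/19301) + 3202/(516 - 588) = -6140/19301 + 3202/(-72) = -6140/19301 + 3202*(-1/72) = -6140/19301 - 1601/36 = -31121941/694836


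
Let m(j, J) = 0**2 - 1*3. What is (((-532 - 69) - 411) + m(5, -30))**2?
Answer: 1030225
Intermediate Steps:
m(j, J) = -3 (m(j, J) = 0 - 3 = -3)
(((-532 - 69) - 411) + m(5, -30))**2 = (((-532 - 69) - 411) - 3)**2 = ((-601 - 411) - 3)**2 = (-1012 - 3)**2 = (-1015)**2 = 1030225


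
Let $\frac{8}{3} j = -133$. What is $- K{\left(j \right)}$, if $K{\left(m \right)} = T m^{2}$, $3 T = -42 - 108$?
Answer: $\frac{3980025}{32} \approx 1.2438 \cdot 10^{5}$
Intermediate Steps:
$T = -50$ ($T = \frac{-42 - 108}{3} = \frac{1}{3} \left(-150\right) = -50$)
$j = - \frac{399}{8}$ ($j = \frac{3}{8} \left(-133\right) = - \frac{399}{8} \approx -49.875$)
$K{\left(m \right)} = - 50 m^{2}$
$- K{\left(j \right)} = - \left(-50\right) \left(- \frac{399}{8}\right)^{2} = - \frac{\left(-50\right) 159201}{64} = \left(-1\right) \left(- \frac{3980025}{32}\right) = \frac{3980025}{32}$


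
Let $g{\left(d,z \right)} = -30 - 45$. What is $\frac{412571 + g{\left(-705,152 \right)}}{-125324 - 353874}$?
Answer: $- \frac{206248}{239599} \approx -0.8608$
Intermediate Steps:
$g{\left(d,z \right)} = -75$
$\frac{412571 + g{\left(-705,152 \right)}}{-125324 - 353874} = \frac{412571 - 75}{-125324 - 353874} = \frac{412496}{-479198} = 412496 \left(- \frac{1}{479198}\right) = - \frac{206248}{239599}$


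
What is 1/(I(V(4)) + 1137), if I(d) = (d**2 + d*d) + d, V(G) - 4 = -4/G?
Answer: 1/1158 ≈ 0.00086356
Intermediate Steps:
V(G) = 4 - 4/G
I(d) = d + 2*d**2 (I(d) = (d**2 + d**2) + d = 2*d**2 + d = d + 2*d**2)
1/(I(V(4)) + 1137) = 1/((4 - 4/4)*(1 + 2*(4 - 4/4)) + 1137) = 1/((4 - 4*1/4)*(1 + 2*(4 - 4*1/4)) + 1137) = 1/((4 - 1)*(1 + 2*(4 - 1)) + 1137) = 1/(3*(1 + 2*3) + 1137) = 1/(3*(1 + 6) + 1137) = 1/(3*7 + 1137) = 1/(21 + 1137) = 1/1158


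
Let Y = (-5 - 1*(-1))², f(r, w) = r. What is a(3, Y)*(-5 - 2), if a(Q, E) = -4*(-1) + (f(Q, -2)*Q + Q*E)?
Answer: -427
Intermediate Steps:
Y = 16 (Y = (-5 + 1)² = (-4)² = 16)
a(Q, E) = 4 + Q² + E*Q (a(Q, E) = -4*(-1) + (Q*Q + Q*E) = 4 + (Q² + E*Q) = 4 + Q² + E*Q)
a(3, Y)*(-5 - 2) = (4 + 3² + 16*3)*(-5 - 2) = (4 + 9 + 48)*(-7) = 61*(-7) = -427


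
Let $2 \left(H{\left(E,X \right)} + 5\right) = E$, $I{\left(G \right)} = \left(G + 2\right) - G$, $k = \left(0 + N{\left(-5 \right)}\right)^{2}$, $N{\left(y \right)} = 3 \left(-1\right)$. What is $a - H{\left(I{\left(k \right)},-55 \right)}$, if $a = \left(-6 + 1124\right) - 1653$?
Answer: $-531$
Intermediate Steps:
$N{\left(y \right)} = -3$
$k = 9$ ($k = \left(0 - 3\right)^{2} = \left(-3\right)^{2} = 9$)
$I{\left(G \right)} = 2$ ($I{\left(G \right)} = \left(2 + G\right) - G = 2$)
$H{\left(E,X \right)} = -5 + \frac{E}{2}$
$a = -535$ ($a = 1118 - 1653 = -535$)
$a - H{\left(I{\left(k \right)},-55 \right)} = -535 - \left(-5 + \frac{1}{2} \cdot 2\right) = -535 - \left(-5 + 1\right) = -535 - -4 = -535 + 4 = -531$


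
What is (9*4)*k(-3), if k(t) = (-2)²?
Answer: 144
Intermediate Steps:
k(t) = 4
(9*4)*k(-3) = (9*4)*4 = 36*4 = 144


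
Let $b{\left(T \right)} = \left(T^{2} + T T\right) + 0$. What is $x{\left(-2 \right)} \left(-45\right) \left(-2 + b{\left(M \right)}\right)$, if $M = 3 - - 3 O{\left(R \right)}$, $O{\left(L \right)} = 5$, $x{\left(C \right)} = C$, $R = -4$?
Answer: $58140$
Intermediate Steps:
$M = 18$ ($M = 3 - \left(-3\right) 5 = 3 - -15 = 3 + 15 = 18$)
$b{\left(T \right)} = 2 T^{2}$ ($b{\left(T \right)} = \left(T^{2} + T^{2}\right) + 0 = 2 T^{2} + 0 = 2 T^{2}$)
$x{\left(-2 \right)} \left(-45\right) \left(-2 + b{\left(M \right)}\right) = \left(-2\right) \left(-45\right) \left(-2 + 2 \cdot 18^{2}\right) = 90 \left(-2 + 2 \cdot 324\right) = 90 \left(-2 + 648\right) = 90 \cdot 646 = 58140$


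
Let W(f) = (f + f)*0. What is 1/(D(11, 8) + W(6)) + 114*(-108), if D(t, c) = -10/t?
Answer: -123131/10 ≈ -12313.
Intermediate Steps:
W(f) = 0 (W(f) = (2*f)*0 = 0)
1/(D(11, 8) + W(6)) + 114*(-108) = 1/(-10/11 + 0) + 114*(-108) = 1/(-10*1/11 + 0) - 12312 = 1/(-10/11 + 0) - 12312 = 1/(-10/11) - 12312 = -11/10 - 12312 = -123131/10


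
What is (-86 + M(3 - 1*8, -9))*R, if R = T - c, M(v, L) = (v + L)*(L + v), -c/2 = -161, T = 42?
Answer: -30800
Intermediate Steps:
c = 322 (c = -2*(-161) = 322)
M(v, L) = (L + v)**2 (M(v, L) = (L + v)*(L + v) = (L + v)**2)
R = -280 (R = 42 - 1*322 = 42 - 322 = -280)
(-86 + M(3 - 1*8, -9))*R = (-86 + (-9 + (3 - 1*8))**2)*(-280) = (-86 + (-9 + (3 - 8))**2)*(-280) = (-86 + (-9 - 5)**2)*(-280) = (-86 + (-14)**2)*(-280) = (-86 + 196)*(-280) = 110*(-280) = -30800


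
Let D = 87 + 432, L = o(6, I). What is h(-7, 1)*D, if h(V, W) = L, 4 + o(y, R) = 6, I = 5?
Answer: 1038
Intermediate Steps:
o(y, R) = 2 (o(y, R) = -4 + 6 = 2)
L = 2
h(V, W) = 2
D = 519
h(-7, 1)*D = 2*519 = 1038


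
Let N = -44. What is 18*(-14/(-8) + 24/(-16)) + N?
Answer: -79/2 ≈ -39.500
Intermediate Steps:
18*(-14/(-8) + 24/(-16)) + N = 18*(-14/(-8) + 24/(-16)) - 44 = 18*(-14*(-⅛) + 24*(-1/16)) - 44 = 18*(7/4 - 3/2) - 44 = 18*(¼) - 44 = 9/2 - 44 = -79/2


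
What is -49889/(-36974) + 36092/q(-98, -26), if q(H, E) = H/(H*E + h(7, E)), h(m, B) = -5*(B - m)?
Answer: -36942860259/36974 ≈ -9.9916e+5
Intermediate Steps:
h(m, B) = -5*B + 5*m
q(H, E) = H/(35 - 5*E + E*H) (q(H, E) = H/(H*E + (-5*E + 5*7)) = H/(E*H + (-5*E + 35)) = H/(E*H + (35 - 5*E)) = H/(35 - 5*E + E*H))
-49889/(-36974) + 36092/q(-98, -26) = -49889/(-36974) + 36092/((-98/(35 - 5*(-26) - 26*(-98)))) = -49889*(-1/36974) + 36092/((-98/(35 + 130 + 2548))) = 7127/5282 + 36092/((-98/2713)) = 7127/5282 + 36092/((-98*1/2713)) = 7127/5282 + 36092/(-98/2713) = 7127/5282 + 36092*(-2713/98) = 7127/5282 - 6994114/7 = -36942860259/36974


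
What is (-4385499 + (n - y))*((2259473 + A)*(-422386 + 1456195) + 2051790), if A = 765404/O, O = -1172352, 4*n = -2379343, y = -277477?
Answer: -4292856163192348399841829/390784 ≈ -1.0985e+19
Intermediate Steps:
n = -2379343/4 (n = (¼)*(-2379343) = -2379343/4 ≈ -5.9484e+5)
A = -191351/293088 (A = 765404/(-1172352) = 765404*(-1/1172352) = -191351/293088 ≈ -0.65288)
(-4385499 + (n - y))*((2259473 + A)*(-422386 + 1456195) + 2051790) = (-4385499 + (-2379343/4 - 1*(-277477)))*((2259473 - 191351/293088)*(-422386 + 1456195) + 2051790) = (-4385499 + (-2379343/4 + 277477))*((662224231273/293088)*1033809 + 2051790) = (-4385499 - 1269435/4)*(228204456769369619/97696 + 2051790) = -18811431/4*228204657221045459/97696 = -4292856163192348399841829/390784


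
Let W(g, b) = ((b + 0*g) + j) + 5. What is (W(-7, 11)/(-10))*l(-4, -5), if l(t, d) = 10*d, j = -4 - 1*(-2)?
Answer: 70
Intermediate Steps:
j = -2 (j = -4 + 2 = -2)
W(g, b) = 3 + b (W(g, b) = ((b + 0*g) - 2) + 5 = ((b + 0) - 2) + 5 = (b - 2) + 5 = (-2 + b) + 5 = 3 + b)
(W(-7, 11)/(-10))*l(-4, -5) = ((3 + 11)/(-10))*(10*(-5)) = -⅒*14*(-50) = -7/5*(-50) = 70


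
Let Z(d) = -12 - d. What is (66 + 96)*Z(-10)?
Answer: -324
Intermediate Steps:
(66 + 96)*Z(-10) = (66 + 96)*(-12 - 1*(-10)) = 162*(-12 + 10) = 162*(-2) = -324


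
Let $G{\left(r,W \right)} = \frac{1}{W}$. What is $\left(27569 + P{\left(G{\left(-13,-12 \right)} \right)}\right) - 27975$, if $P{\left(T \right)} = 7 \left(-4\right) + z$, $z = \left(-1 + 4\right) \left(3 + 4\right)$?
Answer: $-413$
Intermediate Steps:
$z = 21$ ($z = 3 \cdot 7 = 21$)
$P{\left(T \right)} = -7$ ($P{\left(T \right)} = 7 \left(-4\right) + 21 = -28 + 21 = -7$)
$\left(27569 + P{\left(G{\left(-13,-12 \right)} \right)}\right) - 27975 = \left(27569 - 7\right) - 27975 = 27562 - 27975 = -413$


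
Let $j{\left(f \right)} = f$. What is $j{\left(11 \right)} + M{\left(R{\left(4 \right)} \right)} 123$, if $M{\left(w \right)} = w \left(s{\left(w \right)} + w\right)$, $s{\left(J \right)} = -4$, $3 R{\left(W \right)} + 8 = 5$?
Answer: $626$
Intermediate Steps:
$R{\left(W \right)} = -1$ ($R{\left(W \right)} = - \frac{8}{3} + \frac{1}{3} \cdot 5 = - \frac{8}{3} + \frac{5}{3} = -1$)
$M{\left(w \right)} = w \left(-4 + w\right)$
$j{\left(11 \right)} + M{\left(R{\left(4 \right)} \right)} 123 = 11 + - (-4 - 1) 123 = 11 + \left(-1\right) \left(-5\right) 123 = 11 + 5 \cdot 123 = 11 + 615 = 626$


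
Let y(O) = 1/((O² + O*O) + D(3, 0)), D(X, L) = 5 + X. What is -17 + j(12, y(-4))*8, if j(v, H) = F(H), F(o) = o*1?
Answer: -84/5 ≈ -16.800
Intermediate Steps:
F(o) = o
y(O) = 1/(8 + 2*O²) (y(O) = 1/((O² + O*O) + (5 + 3)) = 1/((O² + O²) + 8) = 1/(2*O² + 8) = 1/(8 + 2*O²))
j(v, H) = H
-17 + j(12, y(-4))*8 = -17 + (1/(2*(4 + (-4)²)))*8 = -17 + (1/(2*(4 + 16)))*8 = -17 + ((½)/20)*8 = -17 + ((½)*(1/20))*8 = -17 + (1/40)*8 = -17 + ⅕ = -84/5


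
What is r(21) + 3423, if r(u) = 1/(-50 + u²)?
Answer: 1338394/391 ≈ 3423.0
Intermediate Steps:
r(21) + 3423 = 1/(-50 + 21²) + 3423 = 1/(-50 + 441) + 3423 = 1/391 + 3423 = 1338394/391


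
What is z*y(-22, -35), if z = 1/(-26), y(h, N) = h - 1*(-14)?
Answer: 4/13 ≈ 0.30769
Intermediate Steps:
y(h, N) = 14 + h (y(h, N) = h + 14 = 14 + h)
z = -1/26 ≈ -0.038462
z*y(-22, -35) = -(14 - 22)/26 = -1/26*(-8) = 4/13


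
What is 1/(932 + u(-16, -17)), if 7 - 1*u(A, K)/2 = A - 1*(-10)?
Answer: 1/958 ≈ 0.0010438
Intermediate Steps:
u(A, K) = -6 - 2*A (u(A, K) = 14 - 2*(A - 1*(-10)) = 14 - 2*(A + 10) = 14 - 2*(10 + A) = 14 + (-20 - 2*A) = -6 - 2*A)
1/(932 + u(-16, -17)) = 1/(932 + (-6 - 2*(-16))) = 1/(932 + (-6 + 32)) = 1/(932 + 26) = 1/958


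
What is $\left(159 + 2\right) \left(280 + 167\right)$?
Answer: $71967$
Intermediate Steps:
$\left(159 + 2\right) \left(280 + 167\right) = 161 \cdot 447 = 71967$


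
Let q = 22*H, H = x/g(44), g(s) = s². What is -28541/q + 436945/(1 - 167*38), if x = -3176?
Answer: 363710386/503793 ≈ 721.94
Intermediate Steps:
H = -397/242 (H = -3176/(44²) = -3176/1936 = -3176*1/1936 = -397/242 ≈ -1.6405)
q = -397/11 (q = 22*(-397/242) = -397/11 ≈ -36.091)
-28541/q + 436945/(1 - 167*38) = -28541/(-397/11) + 436945/(1 - 167*38) = -28541*(-11/397) + 436945/(1 - 6346) = 313951/397 + 436945/(-6345) = 313951/397 + 436945*(-1/6345) = 313951/397 - 87389/1269 = 363710386/503793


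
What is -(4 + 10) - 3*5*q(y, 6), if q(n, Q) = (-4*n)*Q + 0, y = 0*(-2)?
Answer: -14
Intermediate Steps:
y = 0
q(n, Q) = -4*Q*n (q(n, Q) = -4*Q*n + 0 = -4*Q*n)
-(4 + 10) - 3*5*q(y, 6) = -(4 + 10) - 3*5*(-4*6*0) = -1*14 - 15*0 = -14 - 1*0 = -14 + 0 = -14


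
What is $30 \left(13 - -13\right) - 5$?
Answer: $775$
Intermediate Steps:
$30 \left(13 - -13\right) - 5 = 30 \left(13 + 13\right) + \left(-11 + 6\right) = 30 \cdot 26 - 5 = 780 - 5 = 775$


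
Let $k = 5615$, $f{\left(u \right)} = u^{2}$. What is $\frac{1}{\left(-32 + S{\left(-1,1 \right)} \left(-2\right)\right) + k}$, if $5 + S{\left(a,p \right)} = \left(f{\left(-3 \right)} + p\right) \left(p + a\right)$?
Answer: $\frac{1}{5593} \approx 0.00017879$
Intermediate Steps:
$S{\left(a,p \right)} = -5 + \left(9 + p\right) \left(a + p\right)$ ($S{\left(a,p \right)} = -5 + \left(\left(-3\right)^{2} + p\right) \left(p + a\right) = -5 + \left(9 + p\right) \left(a + p\right)$)
$\frac{1}{\left(-32 + S{\left(-1,1 \right)} \left(-2\right)\right) + k} = \frac{1}{\left(-32 + \left(-5 + 1^{2} + 9 \left(-1\right) + 9 \cdot 1 - 1\right) \left(-2\right)\right) + 5615} = \frac{1}{\left(-32 + \left(-5 + 1 - 9 + 9 - 1\right) \left(-2\right)\right) + 5615} = \frac{1}{\left(-32 - -10\right) + 5615} = \frac{1}{\left(-32 + 10\right) + 5615} = \frac{1}{-22 + 5615} = \frac{1}{5593}$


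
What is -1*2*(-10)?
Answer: 20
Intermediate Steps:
-1*2*(-10) = -2*(-10) = 20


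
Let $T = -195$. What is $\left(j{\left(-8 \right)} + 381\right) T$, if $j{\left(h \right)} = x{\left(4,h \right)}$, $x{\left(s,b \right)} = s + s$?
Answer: $-75855$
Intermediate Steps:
$x{\left(s,b \right)} = 2 s$
$j{\left(h \right)} = 8$ ($j{\left(h \right)} = 2 \cdot 4 = 8$)
$\left(j{\left(-8 \right)} + 381\right) T = \left(8 + 381\right) \left(-195\right) = 389 \left(-195\right) = -75855$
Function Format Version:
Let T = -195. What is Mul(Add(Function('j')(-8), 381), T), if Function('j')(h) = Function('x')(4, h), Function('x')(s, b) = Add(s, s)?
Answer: -75855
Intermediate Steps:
Function('x')(s, b) = Mul(2, s)
Function('j')(h) = 8 (Function('j')(h) = Mul(2, 4) = 8)
Mul(Add(Function('j')(-8), 381), T) = Mul(Add(8, 381), -195) = Mul(389, -195) = -75855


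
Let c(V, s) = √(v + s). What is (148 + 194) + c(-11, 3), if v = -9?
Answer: 342 + I*√6 ≈ 342.0 + 2.4495*I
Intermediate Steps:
c(V, s) = √(-9 + s)
(148 + 194) + c(-11, 3) = (148 + 194) + √(-9 + 3) = 342 + √(-6) = 342 + I*√6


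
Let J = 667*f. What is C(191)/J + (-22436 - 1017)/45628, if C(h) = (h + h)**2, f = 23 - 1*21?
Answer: 3313466985/30433876 ≈ 108.87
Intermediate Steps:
f = 2 (f = 23 - 21 = 2)
C(h) = 4*h**2 (C(h) = (2*h)**2 = 4*h**2)
J = 1334 (J = 667*2 = 1334)
C(191)/J + (-22436 - 1017)/45628 = (4*191**2)/1334 + (-22436 - 1017)/45628 = (4*36481)*(1/1334) - 23453*1/45628 = 145924*(1/1334) - 23453/45628 = 72962/667 - 23453/45628 = 3313466985/30433876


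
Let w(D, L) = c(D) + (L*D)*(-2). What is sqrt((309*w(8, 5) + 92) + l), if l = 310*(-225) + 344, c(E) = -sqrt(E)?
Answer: sqrt(-94034 - 618*sqrt(2)) ≈ 308.07*I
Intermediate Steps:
w(D, L) = -sqrt(D) - 2*D*L (w(D, L) = -sqrt(D) + (L*D)*(-2) = -sqrt(D) + (D*L)*(-2) = -sqrt(D) - 2*D*L)
l = -69406 (l = -69750 + 344 = -69406)
sqrt((309*w(8, 5) + 92) + l) = sqrt((309*(-sqrt(8) - 2*8*5) + 92) - 69406) = sqrt((309*(-2*sqrt(2) - 80) + 92) - 69406) = sqrt((309*(-80 - 2*sqrt(2)) + 92) - 69406) = sqrt(((-24720 - 618*sqrt(2)) + 92) - 69406) = sqrt((-24628 - 618*sqrt(2)) - 69406) = sqrt(-94034 - 618*sqrt(2))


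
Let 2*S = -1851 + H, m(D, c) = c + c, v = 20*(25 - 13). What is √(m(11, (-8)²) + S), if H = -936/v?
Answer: I*√79945/10 ≈ 28.275*I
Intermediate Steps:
v = 240 (v = 20*12 = 240)
H = -39/10 (H = -936/240 = -936*1/240 = -39/10 ≈ -3.9000)
m(D, c) = 2*c
S = -18549/20 (S = (-1851 - 39/10)/2 = (½)*(-18549/10) = -18549/20 ≈ -927.45)
√(m(11, (-8)²) + S) = √(2*(-8)² - 18549/20) = √(2*64 - 18549/20) = √(128 - 18549/20) = √(-15989/20) = I*√79945/10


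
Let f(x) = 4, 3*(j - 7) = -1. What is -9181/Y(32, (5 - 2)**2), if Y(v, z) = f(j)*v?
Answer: -9181/128 ≈ -71.727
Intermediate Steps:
j = 20/3 (j = 7 + (1/3)*(-1) = 7 - 1/3 = 20/3 ≈ 6.6667)
Y(v, z) = 4*v
-9181/Y(32, (5 - 2)**2) = -9181/(4*32) = -9181/128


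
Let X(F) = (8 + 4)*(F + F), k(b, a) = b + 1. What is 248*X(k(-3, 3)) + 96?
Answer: -11808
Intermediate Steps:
k(b, a) = 1 + b
X(F) = 24*F (X(F) = 12*(2*F) = 24*F)
248*X(k(-3, 3)) + 96 = 248*(24*(1 - 3)) + 96 = 248*(24*(-2)) + 96 = 248*(-48) + 96 = -11904 + 96 = -11808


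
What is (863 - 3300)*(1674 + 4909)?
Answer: -16042771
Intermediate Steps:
(863 - 3300)*(1674 + 4909) = -2437*6583 = -16042771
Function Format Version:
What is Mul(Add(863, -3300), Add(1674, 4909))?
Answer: -16042771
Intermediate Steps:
Mul(Add(863, -3300), Add(1674, 4909)) = Mul(-2437, 6583) = -16042771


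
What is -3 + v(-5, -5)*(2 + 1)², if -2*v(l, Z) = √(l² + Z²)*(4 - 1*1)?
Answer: -3 - 135*√2/2 ≈ -98.459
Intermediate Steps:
v(l, Z) = -3*√(Z² + l²)/2 (v(l, Z) = -√(l² + Z²)*(4 - 1*1)/2 = -√(Z² + l²)*(4 - 1)/2 = -√(Z² + l²)*3/2 = -3*√(Z² + l²)/2)
-3 + v(-5, -5)*(2 + 1)² = -3 + (-3*√((-5)² + (-5)²)/2)*(2 + 1)² = -3 - 3*√(25 + 25)/2*3² = -3 - 15*√2/2*9 = -3 - 135*√2/2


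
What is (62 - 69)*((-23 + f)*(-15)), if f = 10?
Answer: -1365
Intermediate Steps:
(62 - 69)*((-23 + f)*(-15)) = (62 - 69)*((-23 + 10)*(-15)) = -(-91)*(-15) = -7*195 = -1365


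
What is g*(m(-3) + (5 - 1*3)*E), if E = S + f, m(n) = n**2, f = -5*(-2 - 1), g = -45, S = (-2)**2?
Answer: -2115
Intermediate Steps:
S = 4
f = 15 (f = -5*(-3) = 15)
E = 19 (E = 4 + 15 = 19)
g*(m(-3) + (5 - 1*3)*E) = -45*((-3)**2 + (5 - 1*3)*19) = -45*(9 + (5 - 3)*19) = -45*(9 + 2*19) = -45*(9 + 38) = -45*47 = -2115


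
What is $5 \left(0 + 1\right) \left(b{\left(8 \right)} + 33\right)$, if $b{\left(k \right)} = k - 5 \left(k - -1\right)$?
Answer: $-20$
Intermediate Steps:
$b{\left(k \right)} = -5 - 4 k$ ($b{\left(k \right)} = k - 5 \left(k + 1\right) = k - 5 \left(1 + k\right) = k - \left(5 + 5 k\right) = -5 - 4 k$)
$5 \left(0 + 1\right) \left(b{\left(8 \right)} + 33\right) = 5 \left(0 + 1\right) \left(\left(-5 - 32\right) + 33\right) = 5 \cdot 1 \left(\left(-5 - 32\right) + 33\right) = 5 \left(-37 + 33\right) = 5 \left(-4\right) = -20$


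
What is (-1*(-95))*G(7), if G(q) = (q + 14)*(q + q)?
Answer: 27930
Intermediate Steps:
G(q) = 2*q*(14 + q) (G(q) = (14 + q)*(2*q) = 2*q*(14 + q))
(-1*(-95))*G(7) = (-1*(-95))*(2*7*(14 + 7)) = 95*(2*7*21) = 95*294 = 27930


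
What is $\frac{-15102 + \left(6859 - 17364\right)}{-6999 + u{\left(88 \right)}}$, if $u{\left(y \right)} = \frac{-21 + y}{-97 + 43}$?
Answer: $\frac{1382778}{378013} \approx 3.658$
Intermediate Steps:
$u{\left(y \right)} = \frac{7}{18} - \frac{y}{54}$ ($u{\left(y \right)} = \frac{-21 + y}{-54} = \left(-21 + y\right) \left(- \frac{1}{54}\right) = \frac{7}{18} - \frac{y}{54}$)
$\frac{-15102 + \left(6859 - 17364\right)}{-6999 + u{\left(88 \right)}} = \frac{-15102 + \left(6859 - 17364\right)}{-6999 + \left(\frac{7}{18} - \frac{44}{27}\right)} = \frac{-15102 - 10505}{-6999 + \left(\frac{7}{18} - \frac{44}{27}\right)} = - \frac{25607}{-6999 - \frac{67}{54}} = - \frac{25607}{- \frac{378013}{54}} = \left(-25607\right) \left(- \frac{54}{378013}\right) = \frac{1382778}{378013}$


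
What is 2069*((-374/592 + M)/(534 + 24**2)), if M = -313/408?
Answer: -21846571/8378280 ≈ -2.6075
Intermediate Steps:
M = -313/408 (M = -313*1/408 = -313/408 ≈ -0.76716)
2069*((-374/592 + M)/(534 + 24**2)) = 2069*((-374/592 - 313/408)/(534 + 24**2)) = 2069*((-374*1/592 - 313/408)/(534 + 576)) = 2069*((-187/296 - 313/408)/1110) = 2069*(-10559/7548*1/1110) = 2069*(-10559/8378280) = -21846571/8378280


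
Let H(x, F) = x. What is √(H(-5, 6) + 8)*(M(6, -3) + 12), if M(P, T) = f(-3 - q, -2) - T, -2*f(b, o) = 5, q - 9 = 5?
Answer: 25*√3/2 ≈ 21.651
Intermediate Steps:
q = 14 (q = 9 + 5 = 14)
f(b, o) = -5/2 (f(b, o) = -½*5 = -5/2)
M(P, T) = -5/2 - T
√(H(-5, 6) + 8)*(M(6, -3) + 12) = √(-5 + 8)*((-5/2 - 1*(-3)) + 12) = √3*((-5/2 + 3) + 12) = √3*(½ + 12) = √3*(25/2) = 25*√3/2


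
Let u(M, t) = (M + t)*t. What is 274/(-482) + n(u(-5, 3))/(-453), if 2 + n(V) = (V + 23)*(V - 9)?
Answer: -124/109173 ≈ -0.0011358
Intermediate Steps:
u(M, t) = t*(M + t)
n(V) = -2 + (-9 + V)*(23 + V) (n(V) = -2 + (V + 23)*(V - 9) = -2 + (23 + V)*(-9 + V) = -2 + (-9 + V)*(23 + V))
274/(-482) + n(u(-5, 3))/(-453) = 274/(-482) + (-209 + (3*(-5 + 3))**2 + 14*(3*(-5 + 3)))/(-453) = 274*(-1/482) + (-209 + (3*(-2))**2 + 14*(3*(-2)))*(-1/453) = -137/241 + (-209 + (-6)**2 + 14*(-6))*(-1/453) = -137/241 + (-209 + 36 - 84)*(-1/453) = -137/241 - 257*(-1/453) = -137/241 + 257/453 = -124/109173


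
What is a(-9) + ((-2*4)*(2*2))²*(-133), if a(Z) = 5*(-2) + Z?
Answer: -136211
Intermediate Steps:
a(Z) = -10 + Z
a(-9) + ((-2*4)*(2*2))²*(-133) = (-10 - 9) + ((-2*4)*(2*2))²*(-133) = -19 + (-8*4)²*(-133) = -19 + (-32)²*(-133) = -19 + 1024*(-133) = -19 - 136192 = -136211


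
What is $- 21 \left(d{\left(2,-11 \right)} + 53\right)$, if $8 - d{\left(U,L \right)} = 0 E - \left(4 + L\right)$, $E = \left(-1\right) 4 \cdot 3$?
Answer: $-1134$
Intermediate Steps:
$E = -12$ ($E = \left(-4\right) 3 = -12$)
$d{\left(U,L \right)} = 12 + L$ ($d{\left(U,L \right)} = 8 - \left(0 \left(-12\right) - \left(4 + L\right)\right) = 8 - \left(0 - \left(4 + L\right)\right) = 8 - \left(-4 - L\right) = 8 + \left(4 + L\right) = 12 + L$)
$- 21 \left(d{\left(2,-11 \right)} + 53\right) = - 21 \left(\left(12 - 11\right) + 53\right) = - 21 \left(1 + 53\right) = \left(-21\right) 54 = -1134$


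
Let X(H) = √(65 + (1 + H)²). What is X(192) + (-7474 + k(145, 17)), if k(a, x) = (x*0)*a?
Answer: -7474 + 3*√4146 ≈ -7280.8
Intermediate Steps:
k(a, x) = 0 (k(a, x) = 0*a = 0)
X(192) + (-7474 + k(145, 17)) = √(65 + (1 + 192)²) + (-7474 + 0) = √(65 + 193²) - 7474 = √(65 + 37249) - 7474 = √37314 - 7474 = 3*√4146 - 7474 = -7474 + 3*√4146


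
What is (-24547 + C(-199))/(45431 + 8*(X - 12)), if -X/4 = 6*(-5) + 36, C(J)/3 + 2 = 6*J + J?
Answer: -28732/45143 ≈ -0.63647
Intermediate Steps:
C(J) = -6 + 21*J (C(J) = -6 + 3*(6*J + J) = -6 + 3*(7*J) = -6 + 21*J)
X = -24 (X = -4*(6*(-5) + 36) = -4*(-30 + 36) = -4*6 = -24)
(-24547 + C(-199))/(45431 + 8*(X - 12)) = (-24547 + (-6 + 21*(-199)))/(45431 + 8*(-24 - 12)) = (-24547 + (-6 - 4179))/(45431 + 8*(-36)) = (-24547 - 4185)/(45431 - 288) = -28732/45143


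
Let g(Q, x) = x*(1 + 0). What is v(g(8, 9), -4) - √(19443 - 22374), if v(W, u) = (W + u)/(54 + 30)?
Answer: 5/84 - I*√2931 ≈ 0.059524 - 54.139*I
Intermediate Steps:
g(Q, x) = x (g(Q, x) = x*1 = x)
v(W, u) = W/84 + u/84 (v(W, u) = (W + u)/84 = (W + u)*(1/84) = W/84 + u/84)
v(g(8, 9), -4) - √(19443 - 22374) = ((1/84)*9 + (1/84)*(-4)) - √(19443 - 22374) = (3/28 - 1/21) - √(-2931) = 5/84 - I*√2931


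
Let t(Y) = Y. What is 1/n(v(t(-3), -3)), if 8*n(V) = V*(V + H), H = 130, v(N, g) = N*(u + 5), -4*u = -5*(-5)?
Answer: 128/8025 ≈ 0.015950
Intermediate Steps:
u = -25/4 (u = -(-5)*(-5)/4 = -¼*25 = -25/4 ≈ -6.2500)
v(N, g) = -5*N/4 (v(N, g) = N*(-25/4 + 5) = N*(-5/4) = -5*N/4)
n(V) = V*(130 + V)/8 (n(V) = (V*(V + 130))/8 = (V*(130 + V))/8 = V*(130 + V)/8)
1/n(v(t(-3), -3)) = 1/((-5/4*(-3))*(130 - 5/4*(-3))/8) = 1/((⅛)*(15/4)*(130 + 15/4)) = 1/((⅛)*(15/4)*(535/4)) = 1/(8025/128) = 128/8025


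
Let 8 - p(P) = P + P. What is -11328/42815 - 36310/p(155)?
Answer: 775595797/6465065 ≈ 119.97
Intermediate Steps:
p(P) = 8 - 2*P (p(P) = 8 - (P + P) = 8 - 2*P)
-11328/42815 - 36310/p(155) = -11328/42815 - 36310/(8 - 2*155) = -11328*1/42815 - 36310/(8 - 310) = -11328/42815 - 36310/(-302) = -11328/42815 - 36310*(-1/302) = -11328/42815 + 18155/151 = 775595797/6465065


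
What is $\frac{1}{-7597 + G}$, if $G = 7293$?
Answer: $- \frac{1}{304} \approx -0.0032895$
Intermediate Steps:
$\frac{1}{-7597 + G} = \frac{1}{-7597 + 7293} = \frac{1}{-304} = - \frac{1}{304}$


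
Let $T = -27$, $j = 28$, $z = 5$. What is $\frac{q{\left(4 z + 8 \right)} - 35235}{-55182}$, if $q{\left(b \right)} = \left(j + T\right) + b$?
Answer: $\frac{17603}{27591} \approx 0.638$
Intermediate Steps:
$q{\left(b \right)} = 1 + b$ ($q{\left(b \right)} = \left(28 - 27\right) + b = 1 + b$)
$\frac{q{\left(4 z + 8 \right)} - 35235}{-55182} = \frac{\left(1 + \left(4 \cdot 5 + 8\right)\right) - 35235}{-55182} = \left(\left(1 + \left(20 + 8\right)\right) - 35235\right) \left(- \frac{1}{55182}\right) = \left(\left(1 + 28\right) - 35235\right) \left(- \frac{1}{55182}\right) = \left(29 - 35235\right) \left(- \frac{1}{55182}\right) = \left(-35206\right) \left(- \frac{1}{55182}\right) = \frac{17603}{27591}$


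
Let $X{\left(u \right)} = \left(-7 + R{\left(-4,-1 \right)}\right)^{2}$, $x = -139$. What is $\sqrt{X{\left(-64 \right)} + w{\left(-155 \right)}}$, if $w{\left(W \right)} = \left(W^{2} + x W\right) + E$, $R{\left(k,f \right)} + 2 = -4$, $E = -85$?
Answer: $\sqrt{45654} \approx 213.67$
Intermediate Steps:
$R{\left(k,f \right)} = -6$ ($R{\left(k,f \right)} = -2 - 4 = -6$)
$w{\left(W \right)} = -85 + W^{2} - 139 W$ ($w{\left(W \right)} = \left(W^{2} - 139 W\right) - 85 = -85 + W^{2} - 139 W$)
$X{\left(u \right)} = 169$ ($X{\left(u \right)} = \left(-7 - 6\right)^{2} = \left(-13\right)^{2} = 169$)
$\sqrt{X{\left(-64 \right)} + w{\left(-155 \right)}} = \sqrt{169 - \left(-21460 - 24025\right)} = \sqrt{169 + \left(-85 + 24025 + 21545\right)} = \sqrt{169 + 45485} = \sqrt{45654}$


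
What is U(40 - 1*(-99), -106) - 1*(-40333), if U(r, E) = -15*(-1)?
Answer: 40348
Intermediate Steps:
U(r, E) = 15
U(40 - 1*(-99), -106) - 1*(-40333) = 15 - 1*(-40333) = 15 + 40333 = 40348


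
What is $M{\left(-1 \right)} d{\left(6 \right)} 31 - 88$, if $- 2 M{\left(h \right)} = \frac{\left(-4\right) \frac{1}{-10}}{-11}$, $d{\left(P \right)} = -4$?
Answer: $- \frac{4964}{55} \approx -90.255$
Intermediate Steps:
$M{\left(h \right)} = \frac{1}{55}$ ($M{\left(h \right)} = - \frac{- \frac{4}{-10} \frac{1}{-11}}{2} = - \frac{\left(-4\right) \left(- \frac{1}{10}\right) \left(- \frac{1}{11}\right)}{2} = - \frac{\frac{2}{5} \left(- \frac{1}{11}\right)}{2} = \left(- \frac{1}{2}\right) \left(- \frac{2}{55}\right) = \frac{1}{55}$)
$M{\left(-1 \right)} d{\left(6 \right)} 31 - 88 = \frac{\left(-4\right) 31}{55} - 88 = \frac{1}{55} \left(-124\right) - 88 = - \frac{124}{55} - 88 = - \frac{4964}{55}$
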